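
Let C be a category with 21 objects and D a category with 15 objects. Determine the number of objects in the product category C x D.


The product category C x D has objects that are pairs (c, d).
Number of pairs = |Ob(C)| * |Ob(D)| = 21 * 15 = 315

315


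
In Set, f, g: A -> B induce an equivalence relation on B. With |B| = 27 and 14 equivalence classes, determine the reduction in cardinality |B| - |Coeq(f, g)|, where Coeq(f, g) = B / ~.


The coequalizer Coeq(f, g) = B / ~ has one element per equivalence class.
|B| = 27, |Coeq(f, g)| = 14.
|B| - |Coeq(f, g)| = 27 - 14 = 13.

13


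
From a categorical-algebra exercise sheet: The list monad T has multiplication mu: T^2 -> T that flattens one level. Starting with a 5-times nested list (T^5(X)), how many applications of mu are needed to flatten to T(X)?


Each application of mu: T^2 -> T removes one layer of nesting.
Starting at depth 5 (i.e., T^5(X)), we need to reach T(X).
Number of mu applications = 5 - 1 = 4

4


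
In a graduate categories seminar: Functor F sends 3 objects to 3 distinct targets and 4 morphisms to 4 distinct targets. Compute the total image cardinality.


The image of F consists of distinct objects and distinct morphisms.
|Im(F)| on objects = 3
|Im(F)| on morphisms = 4
Total image cardinality = 3 + 4 = 7

7


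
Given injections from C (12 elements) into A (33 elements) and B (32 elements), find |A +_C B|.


The pushout A +_C B identifies the images of C in A and B.
|A +_C B| = |A| + |B| - |C| (for injections).
= 33 + 32 - 12 = 53

53


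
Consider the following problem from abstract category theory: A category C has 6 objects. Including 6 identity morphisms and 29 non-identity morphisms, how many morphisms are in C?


Each object has an identity morphism, giving 6 identities.
Adding the 29 non-identity morphisms:
Total = 6 + 29 = 35

35


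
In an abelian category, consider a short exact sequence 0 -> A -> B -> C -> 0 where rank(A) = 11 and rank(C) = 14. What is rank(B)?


For a short exact sequence 0 -> A -> B -> C -> 0,
rank is additive: rank(B) = rank(A) + rank(C).
rank(B) = 11 + 14 = 25

25


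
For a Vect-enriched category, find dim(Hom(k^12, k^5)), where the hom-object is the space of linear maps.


In Vect-enriched categories, Hom(k^n, k^m) is the space of m x n matrices.
dim(Hom(k^12, k^5)) = 5 * 12 = 60

60


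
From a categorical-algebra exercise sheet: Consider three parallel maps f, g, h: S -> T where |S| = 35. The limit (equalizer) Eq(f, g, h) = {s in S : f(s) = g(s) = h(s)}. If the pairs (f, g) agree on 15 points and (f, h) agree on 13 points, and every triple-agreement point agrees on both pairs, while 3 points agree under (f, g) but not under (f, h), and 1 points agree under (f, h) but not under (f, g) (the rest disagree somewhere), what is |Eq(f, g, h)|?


Eq(f, g, h) is the triple-agreement set: points in S where all three
maps take the same value. Using inclusion-exclusion on the pairwise data:
Pair (f, g) agrees on 15 points; pair (f, h) on 13 points.
Points agreeing under (f, g) but not (f, h) = 3; under (f, h) but not (f, g) = 1.
Triple-agreement = agreement-in-(f, g) minus points that agree under (f, g) but not (f, h):
|Eq(f, g, h)| = 15 - 3 = 12
(cross-check via (f, h): 13 - 1 = 12.)

12


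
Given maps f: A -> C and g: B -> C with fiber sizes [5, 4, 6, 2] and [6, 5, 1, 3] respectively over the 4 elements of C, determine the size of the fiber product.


The pullback A x_C B consists of pairs (a, b) with f(a) = g(b).
For each element c in C, the fiber product has |f^-1(c)| * |g^-1(c)| elements.
Summing over C: 5 * 6 + 4 * 5 + 6 * 1 + 2 * 3
= 30 + 20 + 6 + 6 = 62

62


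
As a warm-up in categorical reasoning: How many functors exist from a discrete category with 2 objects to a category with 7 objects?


A functor from a discrete category C to D is determined by
where each object maps. Each of the 2 objects of C can map
to any of the 7 objects of D independently.
Number of functors = 7^2 = 49

49


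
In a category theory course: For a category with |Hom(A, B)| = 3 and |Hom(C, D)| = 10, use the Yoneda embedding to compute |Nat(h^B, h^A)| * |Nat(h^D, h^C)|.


By the Yoneda lemma, Nat(h^B, h^A) is isomorphic to Hom(A, B),
so |Nat(h^B, h^A)| = |Hom(A, B)| and |Nat(h^D, h^C)| = |Hom(C, D)|.
|Hom(A, B)| = 3, |Hom(C, D)| = 10.
|Nat(h^B, h^A) x Nat(h^D, h^C)| = 3 * 10 = 30

30


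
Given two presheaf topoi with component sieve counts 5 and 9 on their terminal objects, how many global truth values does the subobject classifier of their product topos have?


In a product of presheaf topoi E_1 x E_2, the subobject classifier
is Omega = Omega_1 x Omega_2 (componentwise), so
|Omega(top)| = |Omega_1(top_1)| * |Omega_2(top_2)|.
= 5 * 9 = 45.

45


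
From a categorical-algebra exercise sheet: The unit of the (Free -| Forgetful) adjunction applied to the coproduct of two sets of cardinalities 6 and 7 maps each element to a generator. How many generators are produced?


The unit eta_X: X -> U(F(X)) of the Free-Forgetful adjunction
maps each element of X to a generator of F(X). For X = S + T (disjoint
union in Set), |S + T| = |S| + |T|.
Total mappings = 6 + 7 = 13.

13


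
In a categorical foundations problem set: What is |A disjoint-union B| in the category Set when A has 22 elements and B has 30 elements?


In Set, the coproduct A + B is the disjoint union.
|A + B| = |A| + |B| = 22 + 30 = 52

52


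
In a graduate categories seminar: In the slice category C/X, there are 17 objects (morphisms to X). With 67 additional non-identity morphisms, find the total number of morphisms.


In the slice category C/X, objects are morphisms to X.
Identity morphisms: 17 (one per object of C/X).
Non-identity morphisms: 67.
Total = 17 + 67 = 84

84


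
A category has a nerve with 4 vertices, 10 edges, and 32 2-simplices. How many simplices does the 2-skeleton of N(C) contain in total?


The 2-skeleton of the nerve N(C) consists of simplices in dimensions 0, 1, 2:
  |N(C)_0| = 4 (objects)
  |N(C)_1| = 10 (morphisms)
  |N(C)_2| = 32 (composable pairs)
Total = 4 + 10 + 32 = 46

46


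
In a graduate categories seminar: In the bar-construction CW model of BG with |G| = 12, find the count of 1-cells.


In the bar-construction CW model of BG, the n-cells are indexed by
n-tuples [g_1|...|g_n] of non-identity elements of G (degenerate
simplices with some g_i = e do not contribute cells), so there are
(|G| - 1)^n n-cells.
For dim = 1 with |G| = 12:
cells = (12 - 1)^1 = 11^1 = 11

11


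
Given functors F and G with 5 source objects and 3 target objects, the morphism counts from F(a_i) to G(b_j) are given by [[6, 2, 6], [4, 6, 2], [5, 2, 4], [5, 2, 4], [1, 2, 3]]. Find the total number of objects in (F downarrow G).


Objects of (F downarrow G) are triples (a, b, h: F(a)->G(b)).
The count equals the sum of all entries in the hom-matrix.
sum(row 0) = 14
sum(row 1) = 12
sum(row 2) = 11
sum(row 3) = 11
sum(row 4) = 6
Grand total = 54

54


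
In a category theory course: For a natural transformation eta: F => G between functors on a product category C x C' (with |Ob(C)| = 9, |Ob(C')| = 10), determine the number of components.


A natural transformation eta: F => G assigns one component morphism per
object of the domain category.
The domain is the product category C x C', so
|Ob(C x C')| = |Ob(C)| * |Ob(C')| = 9 * 10 = 90.
Therefore eta has 90 component morphisms.

90


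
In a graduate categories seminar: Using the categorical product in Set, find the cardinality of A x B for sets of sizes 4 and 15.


In Set, the product A x B is the Cartesian product.
By the universal property, |A x B| = |A| * |B|.
|A x B| = 4 * 15 = 60

60


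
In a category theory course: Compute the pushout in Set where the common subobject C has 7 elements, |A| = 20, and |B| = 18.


The pushout A +_C B identifies the images of C in A and B.
|A +_C B| = |A| + |B| - |C| (for injections).
= 20 + 18 - 7 = 31

31


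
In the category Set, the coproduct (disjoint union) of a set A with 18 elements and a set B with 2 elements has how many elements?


In Set, the coproduct A + B is the disjoint union.
|A + B| = |A| + |B| = 18 + 2 = 20

20


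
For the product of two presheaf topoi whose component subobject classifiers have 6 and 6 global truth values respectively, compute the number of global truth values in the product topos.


In a product of presheaf topoi E_1 x E_2, the subobject classifier
is Omega = Omega_1 x Omega_2 (componentwise), so
|Omega(top)| = |Omega_1(top_1)| * |Omega_2(top_2)|.
= 6 * 6 = 36.

36


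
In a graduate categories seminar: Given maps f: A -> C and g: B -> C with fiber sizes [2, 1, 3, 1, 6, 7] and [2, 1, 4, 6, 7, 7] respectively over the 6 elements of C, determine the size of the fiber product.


The pullback A x_C B consists of pairs (a, b) with f(a) = g(b).
For each element c in C, the fiber product has |f^-1(c)| * |g^-1(c)| elements.
Summing over C: 2 * 2 + 1 * 1 + 3 * 4 + 1 * 6 + 6 * 7 + 7 * 7
= 4 + 1 + 12 + 6 + 42 + 49 = 114

114


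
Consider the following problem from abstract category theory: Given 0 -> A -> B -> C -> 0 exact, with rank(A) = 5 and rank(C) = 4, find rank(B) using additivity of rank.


For a short exact sequence 0 -> A -> B -> C -> 0,
rank is additive: rank(B) = rank(A) + rank(C).
rank(B) = 5 + 4 = 9

9


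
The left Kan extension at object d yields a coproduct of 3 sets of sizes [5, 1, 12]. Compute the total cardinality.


Pointwise, the left Kan extension (Lan_F H)(d) is the colimit, indexed
by the comma category (F downarrow d), of H composed with the
projection (F downarrow d) -> C. Here that colimit is given
as a coproduct (disjoint union) of sets, so its cardinality is the
sum of the sizes of the summands.
Coproduct of sets with sizes: 5 + 1 + 12
= 18

18


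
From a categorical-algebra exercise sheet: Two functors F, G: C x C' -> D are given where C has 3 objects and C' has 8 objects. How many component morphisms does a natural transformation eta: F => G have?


A natural transformation eta: F => G assigns one component morphism per
object of the domain category.
The domain is the product category C x C', so
|Ob(C x C')| = |Ob(C)| * |Ob(C')| = 3 * 8 = 24.
Therefore eta has 24 component morphisms.

24


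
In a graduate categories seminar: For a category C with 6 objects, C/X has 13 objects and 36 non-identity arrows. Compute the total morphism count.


In the slice category C/X, objects are morphisms to X.
Identity morphisms: 13 (one per object of C/X).
Non-identity morphisms: 36.
Total = 13 + 36 = 49

49


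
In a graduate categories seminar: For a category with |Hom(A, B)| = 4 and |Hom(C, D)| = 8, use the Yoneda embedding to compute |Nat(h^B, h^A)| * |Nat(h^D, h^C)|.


By the Yoneda lemma, Nat(h^B, h^A) is isomorphic to Hom(A, B),
so |Nat(h^B, h^A)| = |Hom(A, B)| and |Nat(h^D, h^C)| = |Hom(C, D)|.
|Hom(A, B)| = 4, |Hom(C, D)| = 8.
|Nat(h^B, h^A) x Nat(h^D, h^C)| = 4 * 8 = 32

32


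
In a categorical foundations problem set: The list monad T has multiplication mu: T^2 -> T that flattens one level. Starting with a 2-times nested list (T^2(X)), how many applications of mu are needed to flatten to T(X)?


Each application of mu: T^2 -> T removes one layer of nesting.
Starting at depth 2 (i.e., T^2(X)), we need to reach T(X).
Number of mu applications = 2 - 1 = 1

1


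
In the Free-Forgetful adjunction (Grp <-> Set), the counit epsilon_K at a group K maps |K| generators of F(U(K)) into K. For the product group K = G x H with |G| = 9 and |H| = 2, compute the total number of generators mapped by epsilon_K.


The counit epsilon_K: F(U(K)) -> K of the Free-Forgetful adjunction
maps |K| generators of F(U(K)) into K. For K = G x H (the product group),
|G x H| = |G| * |H|.
Total generators mapped = 9 * 2 = 18.

18


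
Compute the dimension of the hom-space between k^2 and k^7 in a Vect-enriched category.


In Vect-enriched categories, Hom(k^n, k^m) is the space of m x n matrices.
dim(Hom(k^2, k^7)) = 7 * 2 = 14

14


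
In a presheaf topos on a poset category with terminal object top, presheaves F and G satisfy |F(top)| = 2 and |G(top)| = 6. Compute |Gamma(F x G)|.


Global sections of a presheaf on a poset with terminal top satisfy
Gamma(H) ~ H(top). Presheaves admit pointwise products, so
(F x G)(top) = F(top) x G(top) (Cartesian product).
|Gamma(F x G)| = |F(top)| * |G(top)| = 2 * 6 = 12.

12


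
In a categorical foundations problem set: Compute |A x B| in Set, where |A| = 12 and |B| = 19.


In Set, the product A x B is the Cartesian product.
By the universal property, |A x B| = |A| * |B|.
|A x B| = 12 * 19 = 228

228


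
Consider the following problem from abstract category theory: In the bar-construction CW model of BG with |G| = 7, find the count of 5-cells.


In the bar-construction CW model of BG, the n-cells are indexed by
n-tuples [g_1|...|g_n] of non-identity elements of G (degenerate
simplices with some g_i = e do not contribute cells), so there are
(|G| - 1)^n n-cells.
For dim = 5 with |G| = 7:
cells = (7 - 1)^5 = 6^5 = 7776

7776


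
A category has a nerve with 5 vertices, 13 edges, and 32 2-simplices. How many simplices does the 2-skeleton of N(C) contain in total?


The 2-skeleton of the nerve N(C) consists of simplices in dimensions 0, 1, 2:
  |N(C)_0| = 5 (objects)
  |N(C)_1| = 13 (morphisms)
  |N(C)_2| = 32 (composable pairs)
Total = 5 + 13 + 32 = 50

50


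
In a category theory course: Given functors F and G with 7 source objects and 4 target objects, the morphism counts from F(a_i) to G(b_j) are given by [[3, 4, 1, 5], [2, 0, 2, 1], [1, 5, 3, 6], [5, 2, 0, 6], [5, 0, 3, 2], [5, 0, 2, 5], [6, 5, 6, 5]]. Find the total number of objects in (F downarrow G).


Objects of (F downarrow G) are triples (a, b, h: F(a)->G(b)).
The count equals the sum of all entries in the hom-matrix.
sum(row 0) = 13
sum(row 1) = 5
sum(row 2) = 15
sum(row 3) = 13
sum(row 4) = 10
sum(row 5) = 12
sum(row 6) = 22
Grand total = 90

90


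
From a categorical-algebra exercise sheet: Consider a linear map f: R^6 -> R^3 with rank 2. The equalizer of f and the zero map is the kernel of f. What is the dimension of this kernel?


The equalizer of f and the zero map is ker(f).
By the rank-nullity theorem: dim(ker(f)) = dim(domain) - rank(f).
dim(ker(f)) = 6 - 2 = 4

4


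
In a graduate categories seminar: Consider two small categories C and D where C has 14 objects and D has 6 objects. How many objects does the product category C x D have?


The product category C x D has objects that are pairs (c, d).
Number of pairs = |Ob(C)| * |Ob(D)| = 14 * 6 = 84

84


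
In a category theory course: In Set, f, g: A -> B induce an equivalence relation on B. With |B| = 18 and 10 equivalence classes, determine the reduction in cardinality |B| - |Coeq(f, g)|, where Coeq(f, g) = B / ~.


The coequalizer Coeq(f, g) = B / ~ has one element per equivalence class.
|B| = 18, |Coeq(f, g)| = 10.
|B| - |Coeq(f, g)| = 18 - 10 = 8.

8


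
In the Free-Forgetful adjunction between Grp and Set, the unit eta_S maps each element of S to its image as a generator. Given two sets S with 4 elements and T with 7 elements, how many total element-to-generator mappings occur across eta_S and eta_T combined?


The unit eta_X: X -> U(F(X)) of the Free-Forgetful adjunction
maps each element of X to a generator of F(X). For X = S + T (disjoint
union in Set), |S + T| = |S| + |T|.
Total mappings = 4 + 7 = 11.

11


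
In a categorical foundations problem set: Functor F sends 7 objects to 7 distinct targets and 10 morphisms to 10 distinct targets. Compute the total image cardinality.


The image of F consists of distinct objects and distinct morphisms.
|Im(F)| on objects = 7
|Im(F)| on morphisms = 10
Total image cardinality = 7 + 10 = 17

17


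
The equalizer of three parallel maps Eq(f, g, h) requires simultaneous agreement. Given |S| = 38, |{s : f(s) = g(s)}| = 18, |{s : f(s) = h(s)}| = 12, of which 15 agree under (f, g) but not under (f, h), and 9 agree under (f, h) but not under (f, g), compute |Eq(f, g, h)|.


Eq(f, g, h) is the triple-agreement set: points in S where all three
maps take the same value. Using inclusion-exclusion on the pairwise data:
Pair (f, g) agrees on 18 points; pair (f, h) on 12 points.
Points agreeing under (f, g) but not (f, h) = 15; under (f, h) but not (f, g) = 9.
Triple-agreement = agreement-in-(f, g) minus points that agree under (f, g) but not (f, h):
|Eq(f, g, h)| = 18 - 15 = 3
(cross-check via (f, h): 12 - 9 = 3.)

3


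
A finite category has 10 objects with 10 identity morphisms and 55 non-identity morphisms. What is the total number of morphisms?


Each object has an identity morphism, giving 10 identities.
Adding the 55 non-identity morphisms:
Total = 10 + 55 = 65

65


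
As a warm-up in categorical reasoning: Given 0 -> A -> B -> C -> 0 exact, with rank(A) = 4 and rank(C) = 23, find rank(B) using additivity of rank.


For a short exact sequence 0 -> A -> B -> C -> 0,
rank is additive: rank(B) = rank(A) + rank(C).
rank(B) = 4 + 23 = 27

27


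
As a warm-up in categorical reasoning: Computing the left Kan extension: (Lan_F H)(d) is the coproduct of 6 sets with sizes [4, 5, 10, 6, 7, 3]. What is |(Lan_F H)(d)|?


Pointwise, the left Kan extension (Lan_F H)(d) is the colimit, indexed
by the comma category (F downarrow d), of H composed with the
projection (F downarrow d) -> C. Here that colimit is given
as a coproduct (disjoint union) of sets, so its cardinality is the
sum of the sizes of the summands.
Coproduct of sets with sizes: 4 + 5 + 10 + 6 + 7 + 3
= 35

35


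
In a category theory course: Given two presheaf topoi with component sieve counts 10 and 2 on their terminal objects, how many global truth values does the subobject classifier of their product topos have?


In a product of presheaf topoi E_1 x E_2, the subobject classifier
is Omega = Omega_1 x Omega_2 (componentwise), so
|Omega(top)| = |Omega_1(top_1)| * |Omega_2(top_2)|.
= 10 * 2 = 20.

20


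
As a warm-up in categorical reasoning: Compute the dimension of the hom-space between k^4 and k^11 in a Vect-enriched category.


In Vect-enriched categories, Hom(k^n, k^m) is the space of m x n matrices.
dim(Hom(k^4, k^11)) = 11 * 4 = 44

44


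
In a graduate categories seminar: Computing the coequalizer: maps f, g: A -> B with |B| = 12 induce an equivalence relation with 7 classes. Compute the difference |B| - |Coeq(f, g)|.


The coequalizer Coeq(f, g) = B / ~ has one element per equivalence class.
|B| = 12, |Coeq(f, g)| = 7.
|B| - |Coeq(f, g)| = 12 - 7 = 5.

5


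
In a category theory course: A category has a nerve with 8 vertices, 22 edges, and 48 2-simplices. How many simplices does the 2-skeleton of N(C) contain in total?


The 2-skeleton of the nerve N(C) consists of simplices in dimensions 0, 1, 2:
  |N(C)_0| = 8 (objects)
  |N(C)_1| = 22 (morphisms)
  |N(C)_2| = 48 (composable pairs)
Total = 8 + 22 + 48 = 78

78


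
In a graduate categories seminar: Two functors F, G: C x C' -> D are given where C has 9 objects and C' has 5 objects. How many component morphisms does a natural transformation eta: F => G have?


A natural transformation eta: F => G assigns one component morphism per
object of the domain category.
The domain is the product category C x C', so
|Ob(C x C')| = |Ob(C)| * |Ob(C')| = 9 * 5 = 45.
Therefore eta has 45 component morphisms.

45


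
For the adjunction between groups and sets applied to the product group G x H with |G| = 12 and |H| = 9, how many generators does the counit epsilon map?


The counit epsilon_K: F(U(K)) -> K of the Free-Forgetful adjunction
maps |K| generators of F(U(K)) into K. For K = G x H (the product group),
|G x H| = |G| * |H|.
Total generators mapped = 12 * 9 = 108.

108


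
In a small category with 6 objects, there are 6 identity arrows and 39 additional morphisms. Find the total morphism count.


Each object has an identity morphism, giving 6 identities.
Adding the 39 non-identity morphisms:
Total = 6 + 39 = 45

45


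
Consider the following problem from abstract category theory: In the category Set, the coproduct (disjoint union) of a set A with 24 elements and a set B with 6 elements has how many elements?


In Set, the coproduct A + B is the disjoint union.
|A + B| = |A| + |B| = 24 + 6 = 30

30


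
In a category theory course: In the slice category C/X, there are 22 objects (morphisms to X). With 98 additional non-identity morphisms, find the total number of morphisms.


In the slice category C/X, objects are morphisms to X.
Identity morphisms: 22 (one per object of C/X).
Non-identity morphisms: 98.
Total = 22 + 98 = 120

120


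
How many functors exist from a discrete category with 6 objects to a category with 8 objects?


A functor from a discrete category C to D is determined by
where each object maps. Each of the 6 objects of C can map
to any of the 8 objects of D independently.
Number of functors = 8^6 = 262144

262144


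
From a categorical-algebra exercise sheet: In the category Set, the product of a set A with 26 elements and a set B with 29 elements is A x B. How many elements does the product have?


In Set, the product A x B is the Cartesian product.
By the universal property, |A x B| = |A| * |B|.
|A x B| = 26 * 29 = 754

754


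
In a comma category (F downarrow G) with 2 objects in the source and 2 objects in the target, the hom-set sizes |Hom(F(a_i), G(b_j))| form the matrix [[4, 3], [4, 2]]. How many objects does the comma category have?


Objects of (F downarrow G) are triples (a, b, h: F(a)->G(b)).
The count equals the sum of all entries in the hom-matrix.
sum(row 0) = 7
sum(row 1) = 6
Grand total = 13

13


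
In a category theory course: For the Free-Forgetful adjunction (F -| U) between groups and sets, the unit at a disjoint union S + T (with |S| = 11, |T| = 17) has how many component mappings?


The unit eta_X: X -> U(F(X)) of the Free-Forgetful adjunction
maps each element of X to a generator of F(X). For X = S + T (disjoint
union in Set), |S + T| = |S| + |T|.
Total mappings = 11 + 17 = 28.

28


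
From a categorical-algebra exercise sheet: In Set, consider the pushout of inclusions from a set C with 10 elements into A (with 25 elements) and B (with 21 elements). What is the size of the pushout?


The pushout A +_C B identifies the images of C in A and B.
|A +_C B| = |A| + |B| - |C| (for injections).
= 25 + 21 - 10 = 36

36


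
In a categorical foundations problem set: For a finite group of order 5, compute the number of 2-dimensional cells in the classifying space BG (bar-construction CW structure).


In the bar-construction CW model of BG, the n-cells are indexed by
n-tuples [g_1|...|g_n] of non-identity elements of G (degenerate
simplices with some g_i = e do not contribute cells), so there are
(|G| - 1)^n n-cells.
For dim = 2 with |G| = 5:
cells = (5 - 1)^2 = 4^2 = 16

16


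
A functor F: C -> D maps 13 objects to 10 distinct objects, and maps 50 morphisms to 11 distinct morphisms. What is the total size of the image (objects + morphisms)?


The image of F consists of distinct objects and distinct morphisms.
|Im(F)| on objects = 10
|Im(F)| on morphisms = 11
Total image cardinality = 10 + 11 = 21

21


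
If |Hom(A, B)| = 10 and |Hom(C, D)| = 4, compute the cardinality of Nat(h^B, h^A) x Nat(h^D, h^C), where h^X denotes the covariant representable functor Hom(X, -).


By the Yoneda lemma, Nat(h^B, h^A) is isomorphic to Hom(A, B),
so |Nat(h^B, h^A)| = |Hom(A, B)| and |Nat(h^D, h^C)| = |Hom(C, D)|.
|Hom(A, B)| = 10, |Hom(C, D)| = 4.
|Nat(h^B, h^A) x Nat(h^D, h^C)| = 10 * 4 = 40

40


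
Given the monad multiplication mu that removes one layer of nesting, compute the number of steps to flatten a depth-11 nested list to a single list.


Each application of mu: T^2 -> T removes one layer of nesting.
Starting at depth 11 (i.e., T^11(X)), we need to reach T(X).
Number of mu applications = 11 - 1 = 10

10


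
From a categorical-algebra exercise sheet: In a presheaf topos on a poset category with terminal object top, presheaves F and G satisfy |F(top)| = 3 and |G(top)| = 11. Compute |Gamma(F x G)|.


Global sections of a presheaf on a poset with terminal top satisfy
Gamma(H) ~ H(top). Presheaves admit pointwise products, so
(F x G)(top) = F(top) x G(top) (Cartesian product).
|Gamma(F x G)| = |F(top)| * |G(top)| = 3 * 11 = 33.

33


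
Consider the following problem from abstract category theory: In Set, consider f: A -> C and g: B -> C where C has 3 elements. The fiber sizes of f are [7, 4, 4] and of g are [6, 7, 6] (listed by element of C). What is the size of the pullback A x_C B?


The pullback A x_C B consists of pairs (a, b) with f(a) = g(b).
For each element c in C, the fiber product has |f^-1(c)| * |g^-1(c)| elements.
Summing over C: 7 * 6 + 4 * 7 + 4 * 6
= 42 + 28 + 24 = 94

94


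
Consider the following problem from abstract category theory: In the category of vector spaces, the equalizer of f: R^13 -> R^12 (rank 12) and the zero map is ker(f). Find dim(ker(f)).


The equalizer of f and the zero map is ker(f).
By the rank-nullity theorem: dim(ker(f)) = dim(domain) - rank(f).
dim(ker(f)) = 13 - 12 = 1

1


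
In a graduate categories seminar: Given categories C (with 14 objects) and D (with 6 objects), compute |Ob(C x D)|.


The product category C x D has objects that are pairs (c, d).
Number of pairs = |Ob(C)| * |Ob(D)| = 14 * 6 = 84

84


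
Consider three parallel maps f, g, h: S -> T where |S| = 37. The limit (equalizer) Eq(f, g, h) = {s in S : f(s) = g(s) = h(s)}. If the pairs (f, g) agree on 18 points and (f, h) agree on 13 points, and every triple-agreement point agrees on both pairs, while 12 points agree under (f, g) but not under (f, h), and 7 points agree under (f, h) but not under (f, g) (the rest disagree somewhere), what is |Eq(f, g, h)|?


Eq(f, g, h) is the triple-agreement set: points in S where all three
maps take the same value. Using inclusion-exclusion on the pairwise data:
Pair (f, g) agrees on 18 points; pair (f, h) on 13 points.
Points agreeing under (f, g) but not (f, h) = 12; under (f, h) but not (f, g) = 7.
Triple-agreement = agreement-in-(f, g) minus points that agree under (f, g) but not (f, h):
|Eq(f, g, h)| = 18 - 12 = 6
(cross-check via (f, h): 13 - 7 = 6.)

6


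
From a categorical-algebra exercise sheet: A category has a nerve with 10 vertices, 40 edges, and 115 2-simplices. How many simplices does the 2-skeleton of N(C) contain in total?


The 2-skeleton of the nerve N(C) consists of simplices in dimensions 0, 1, 2:
  |N(C)_0| = 10 (objects)
  |N(C)_1| = 40 (morphisms)
  |N(C)_2| = 115 (composable pairs)
Total = 10 + 40 + 115 = 165

165


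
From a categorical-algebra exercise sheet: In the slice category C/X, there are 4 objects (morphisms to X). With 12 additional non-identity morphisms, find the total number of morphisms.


In the slice category C/X, objects are morphisms to X.
Identity morphisms: 4 (one per object of C/X).
Non-identity morphisms: 12.
Total = 4 + 12 = 16

16


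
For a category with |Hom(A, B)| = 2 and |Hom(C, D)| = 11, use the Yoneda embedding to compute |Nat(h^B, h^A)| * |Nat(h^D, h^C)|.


By the Yoneda lemma, Nat(h^B, h^A) is isomorphic to Hom(A, B),
so |Nat(h^B, h^A)| = |Hom(A, B)| and |Nat(h^D, h^C)| = |Hom(C, D)|.
|Hom(A, B)| = 2, |Hom(C, D)| = 11.
|Nat(h^B, h^A) x Nat(h^D, h^C)| = 2 * 11 = 22

22


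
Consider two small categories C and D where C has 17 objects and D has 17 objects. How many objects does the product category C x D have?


The product category C x D has objects that are pairs (c, d).
Number of pairs = |Ob(C)| * |Ob(D)| = 17 * 17 = 289

289


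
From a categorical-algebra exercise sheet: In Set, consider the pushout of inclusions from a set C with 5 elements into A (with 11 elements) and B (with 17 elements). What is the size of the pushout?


The pushout A +_C B identifies the images of C in A and B.
|A +_C B| = |A| + |B| - |C| (for injections).
= 11 + 17 - 5 = 23

23


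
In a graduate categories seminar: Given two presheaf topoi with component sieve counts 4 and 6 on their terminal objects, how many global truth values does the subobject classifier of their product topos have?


In a product of presheaf topoi E_1 x E_2, the subobject classifier
is Omega = Omega_1 x Omega_2 (componentwise), so
|Omega(top)| = |Omega_1(top_1)| * |Omega_2(top_2)|.
= 4 * 6 = 24.

24


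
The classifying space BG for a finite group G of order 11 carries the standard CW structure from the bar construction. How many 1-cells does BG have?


In the bar-construction CW model of BG, the n-cells are indexed by
n-tuples [g_1|...|g_n] of non-identity elements of G (degenerate
simplices with some g_i = e do not contribute cells), so there are
(|G| - 1)^n n-cells.
For dim = 1 with |G| = 11:
cells = (11 - 1)^1 = 10^1 = 10

10


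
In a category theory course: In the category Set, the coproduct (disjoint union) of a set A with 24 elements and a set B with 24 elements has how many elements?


In Set, the coproduct A + B is the disjoint union.
|A + B| = |A| + |B| = 24 + 24 = 48

48


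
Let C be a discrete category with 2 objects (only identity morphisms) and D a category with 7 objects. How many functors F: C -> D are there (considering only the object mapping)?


A functor from a discrete category C to D is determined by
where each object maps. Each of the 2 objects of C can map
to any of the 7 objects of D independently.
Number of functors = 7^2 = 49

49


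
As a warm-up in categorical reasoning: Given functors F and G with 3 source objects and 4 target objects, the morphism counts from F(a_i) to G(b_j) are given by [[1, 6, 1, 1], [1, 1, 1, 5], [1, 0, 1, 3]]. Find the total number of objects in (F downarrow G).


Objects of (F downarrow G) are triples (a, b, h: F(a)->G(b)).
The count equals the sum of all entries in the hom-matrix.
sum(row 0) = 9
sum(row 1) = 8
sum(row 2) = 5
Grand total = 22

22


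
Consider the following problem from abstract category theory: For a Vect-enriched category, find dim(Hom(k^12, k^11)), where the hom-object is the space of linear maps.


In Vect-enriched categories, Hom(k^n, k^m) is the space of m x n matrices.
dim(Hom(k^12, k^11)) = 11 * 12 = 132

132


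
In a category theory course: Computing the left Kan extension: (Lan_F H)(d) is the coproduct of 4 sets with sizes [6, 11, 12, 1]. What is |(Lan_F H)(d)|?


Pointwise, the left Kan extension (Lan_F H)(d) is the colimit, indexed
by the comma category (F downarrow d), of H composed with the
projection (F downarrow d) -> C. Here that colimit is given
as a coproduct (disjoint union) of sets, so its cardinality is the
sum of the sizes of the summands.
Coproduct of sets with sizes: 6 + 11 + 12 + 1
= 30

30


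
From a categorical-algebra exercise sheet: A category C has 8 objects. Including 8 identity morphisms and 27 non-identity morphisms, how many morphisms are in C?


Each object has an identity morphism, giving 8 identities.
Adding the 27 non-identity morphisms:
Total = 8 + 27 = 35

35


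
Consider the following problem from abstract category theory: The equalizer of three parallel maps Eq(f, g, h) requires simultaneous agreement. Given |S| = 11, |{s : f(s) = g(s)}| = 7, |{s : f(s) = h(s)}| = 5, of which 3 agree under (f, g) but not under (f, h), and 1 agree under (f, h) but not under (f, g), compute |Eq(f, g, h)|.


Eq(f, g, h) is the triple-agreement set: points in S where all three
maps take the same value. Using inclusion-exclusion on the pairwise data:
Pair (f, g) agrees on 7 points; pair (f, h) on 5 points.
Points agreeing under (f, g) but not (f, h) = 3; under (f, h) but not (f, g) = 1.
Triple-agreement = agreement-in-(f, g) minus points that agree under (f, g) but not (f, h):
|Eq(f, g, h)| = 7 - 3 = 4
(cross-check via (f, h): 5 - 1 = 4.)

4


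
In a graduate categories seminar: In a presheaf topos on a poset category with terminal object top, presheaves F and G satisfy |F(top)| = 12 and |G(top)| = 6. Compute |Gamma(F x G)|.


Global sections of a presheaf on a poset with terminal top satisfy
Gamma(H) ~ H(top). Presheaves admit pointwise products, so
(F x G)(top) = F(top) x G(top) (Cartesian product).
|Gamma(F x G)| = |F(top)| * |G(top)| = 12 * 6 = 72.

72


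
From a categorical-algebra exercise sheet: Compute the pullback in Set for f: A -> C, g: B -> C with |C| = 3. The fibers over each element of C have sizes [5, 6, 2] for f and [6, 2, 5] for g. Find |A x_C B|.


The pullback A x_C B consists of pairs (a, b) with f(a) = g(b).
For each element c in C, the fiber product has |f^-1(c)| * |g^-1(c)| elements.
Summing over C: 5 * 6 + 6 * 2 + 2 * 5
= 30 + 12 + 10 = 52

52


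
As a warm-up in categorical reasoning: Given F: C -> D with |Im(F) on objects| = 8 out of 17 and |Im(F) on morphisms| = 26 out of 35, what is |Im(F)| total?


The image of F consists of distinct objects and distinct morphisms.
|Im(F)| on objects = 8
|Im(F)| on morphisms = 26
Total image cardinality = 8 + 26 = 34

34


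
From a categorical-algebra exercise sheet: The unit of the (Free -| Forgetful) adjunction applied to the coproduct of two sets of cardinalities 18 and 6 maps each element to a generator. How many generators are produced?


The unit eta_X: X -> U(F(X)) of the Free-Forgetful adjunction
maps each element of X to a generator of F(X). For X = S + T (disjoint
union in Set), |S + T| = |S| + |T|.
Total mappings = 18 + 6 = 24.

24


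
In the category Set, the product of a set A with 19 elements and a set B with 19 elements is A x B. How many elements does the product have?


In Set, the product A x B is the Cartesian product.
By the universal property, |A x B| = |A| * |B|.
|A x B| = 19 * 19 = 361

361


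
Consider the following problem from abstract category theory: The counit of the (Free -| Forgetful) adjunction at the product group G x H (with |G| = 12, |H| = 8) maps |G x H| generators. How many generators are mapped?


The counit epsilon_K: F(U(K)) -> K of the Free-Forgetful adjunction
maps |K| generators of F(U(K)) into K. For K = G x H (the product group),
|G x H| = |G| * |H|.
Total generators mapped = 12 * 8 = 96.

96


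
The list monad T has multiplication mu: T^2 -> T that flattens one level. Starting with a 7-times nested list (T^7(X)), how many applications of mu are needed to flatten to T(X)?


Each application of mu: T^2 -> T removes one layer of nesting.
Starting at depth 7 (i.e., T^7(X)), we need to reach T(X).
Number of mu applications = 7 - 1 = 6

6


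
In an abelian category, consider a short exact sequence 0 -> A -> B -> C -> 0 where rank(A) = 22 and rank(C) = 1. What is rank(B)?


For a short exact sequence 0 -> A -> B -> C -> 0,
rank is additive: rank(B) = rank(A) + rank(C).
rank(B) = 22 + 1 = 23

23


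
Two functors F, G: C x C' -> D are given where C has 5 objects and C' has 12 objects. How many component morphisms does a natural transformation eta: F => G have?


A natural transformation eta: F => G assigns one component morphism per
object of the domain category.
The domain is the product category C x C', so
|Ob(C x C')| = |Ob(C)| * |Ob(C')| = 5 * 12 = 60.
Therefore eta has 60 component morphisms.

60


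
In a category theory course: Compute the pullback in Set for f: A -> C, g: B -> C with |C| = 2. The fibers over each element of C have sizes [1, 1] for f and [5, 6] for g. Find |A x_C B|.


The pullback A x_C B consists of pairs (a, b) with f(a) = g(b).
For each element c in C, the fiber product has |f^-1(c)| * |g^-1(c)| elements.
Summing over C: 1 * 5 + 1 * 6
= 5 + 6 = 11

11


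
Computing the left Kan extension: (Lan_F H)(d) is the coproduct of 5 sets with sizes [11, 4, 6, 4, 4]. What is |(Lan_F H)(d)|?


Pointwise, the left Kan extension (Lan_F H)(d) is the colimit, indexed
by the comma category (F downarrow d), of H composed with the
projection (F downarrow d) -> C. Here that colimit is given
as a coproduct (disjoint union) of sets, so its cardinality is the
sum of the sizes of the summands.
Coproduct of sets with sizes: 11 + 4 + 6 + 4 + 4
= 29

29


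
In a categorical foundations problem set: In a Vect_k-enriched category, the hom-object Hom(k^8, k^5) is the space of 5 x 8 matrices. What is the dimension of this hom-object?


In Vect-enriched categories, Hom(k^n, k^m) is the space of m x n matrices.
dim(Hom(k^8, k^5)) = 5 * 8 = 40

40


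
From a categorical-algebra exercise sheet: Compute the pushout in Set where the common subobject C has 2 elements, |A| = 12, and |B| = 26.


The pushout A +_C B identifies the images of C in A and B.
|A +_C B| = |A| + |B| - |C| (for injections).
= 12 + 26 - 2 = 36

36


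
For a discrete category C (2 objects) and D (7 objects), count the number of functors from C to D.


A functor from a discrete category C to D is determined by
where each object maps. Each of the 2 objects of C can map
to any of the 7 objects of D independently.
Number of functors = 7^2 = 49

49


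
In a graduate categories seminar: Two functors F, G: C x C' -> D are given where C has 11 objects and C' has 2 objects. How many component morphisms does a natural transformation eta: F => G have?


A natural transformation eta: F => G assigns one component morphism per
object of the domain category.
The domain is the product category C x C', so
|Ob(C x C')| = |Ob(C)| * |Ob(C')| = 11 * 2 = 22.
Therefore eta has 22 component morphisms.

22


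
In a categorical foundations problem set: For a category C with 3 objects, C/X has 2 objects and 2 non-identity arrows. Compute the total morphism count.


In the slice category C/X, objects are morphisms to X.
Identity morphisms: 2 (one per object of C/X).
Non-identity morphisms: 2.
Total = 2 + 2 = 4

4


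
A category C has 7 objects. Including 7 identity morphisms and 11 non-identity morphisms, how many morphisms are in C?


Each object has an identity morphism, giving 7 identities.
Adding the 11 non-identity morphisms:
Total = 7 + 11 = 18

18


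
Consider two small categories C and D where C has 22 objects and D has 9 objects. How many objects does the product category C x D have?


The product category C x D has objects that are pairs (c, d).
Number of pairs = |Ob(C)| * |Ob(D)| = 22 * 9 = 198

198


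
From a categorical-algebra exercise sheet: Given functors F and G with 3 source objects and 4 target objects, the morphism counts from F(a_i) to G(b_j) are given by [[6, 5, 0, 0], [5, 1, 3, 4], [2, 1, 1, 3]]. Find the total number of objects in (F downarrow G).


Objects of (F downarrow G) are triples (a, b, h: F(a)->G(b)).
The count equals the sum of all entries in the hom-matrix.
sum(row 0) = 11
sum(row 1) = 13
sum(row 2) = 7
Grand total = 31

31


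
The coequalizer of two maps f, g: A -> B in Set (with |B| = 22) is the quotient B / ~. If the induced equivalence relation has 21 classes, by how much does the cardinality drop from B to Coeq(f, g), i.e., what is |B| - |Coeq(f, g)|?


The coequalizer Coeq(f, g) = B / ~ has one element per equivalence class.
|B| = 22, |Coeq(f, g)| = 21.
|B| - |Coeq(f, g)| = 22 - 21 = 1.

1


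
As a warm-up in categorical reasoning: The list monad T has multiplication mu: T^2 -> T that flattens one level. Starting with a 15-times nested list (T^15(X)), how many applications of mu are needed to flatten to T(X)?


Each application of mu: T^2 -> T removes one layer of nesting.
Starting at depth 15 (i.e., T^15(X)), we need to reach T(X).
Number of mu applications = 15 - 1 = 14

14


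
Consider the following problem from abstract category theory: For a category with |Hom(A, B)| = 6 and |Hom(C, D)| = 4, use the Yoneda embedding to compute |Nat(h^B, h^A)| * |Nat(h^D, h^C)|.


By the Yoneda lemma, Nat(h^B, h^A) is isomorphic to Hom(A, B),
so |Nat(h^B, h^A)| = |Hom(A, B)| and |Nat(h^D, h^C)| = |Hom(C, D)|.
|Hom(A, B)| = 6, |Hom(C, D)| = 4.
|Nat(h^B, h^A) x Nat(h^D, h^C)| = 6 * 4 = 24

24


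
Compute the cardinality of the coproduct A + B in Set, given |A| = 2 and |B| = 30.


In Set, the coproduct A + B is the disjoint union.
|A + B| = |A| + |B| = 2 + 30 = 32

32
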